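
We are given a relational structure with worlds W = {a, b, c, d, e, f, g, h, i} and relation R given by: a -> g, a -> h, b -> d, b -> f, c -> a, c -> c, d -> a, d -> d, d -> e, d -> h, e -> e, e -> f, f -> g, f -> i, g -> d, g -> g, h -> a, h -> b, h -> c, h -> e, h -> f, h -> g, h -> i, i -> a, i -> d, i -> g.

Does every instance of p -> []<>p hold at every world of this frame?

The schema B characterises exactly the symmetric frames.
Symmetric: no — a R g but not g R a.

No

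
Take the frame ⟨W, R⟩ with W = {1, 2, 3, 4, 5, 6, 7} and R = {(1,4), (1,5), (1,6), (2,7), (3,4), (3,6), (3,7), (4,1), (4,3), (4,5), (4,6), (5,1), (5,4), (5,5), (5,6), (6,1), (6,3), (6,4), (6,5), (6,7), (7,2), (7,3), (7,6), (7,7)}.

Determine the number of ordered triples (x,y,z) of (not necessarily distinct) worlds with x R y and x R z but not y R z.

Enumerating: (1,4,4), (1,6,6), (3,4,4), (3,4,7), (3,6,6), (3,7,4), (4,1,1), (4,1,3), (4,3,1), (4,3,3), (4,3,5), (4,5,3), … and 24 more.
Total: 36.

36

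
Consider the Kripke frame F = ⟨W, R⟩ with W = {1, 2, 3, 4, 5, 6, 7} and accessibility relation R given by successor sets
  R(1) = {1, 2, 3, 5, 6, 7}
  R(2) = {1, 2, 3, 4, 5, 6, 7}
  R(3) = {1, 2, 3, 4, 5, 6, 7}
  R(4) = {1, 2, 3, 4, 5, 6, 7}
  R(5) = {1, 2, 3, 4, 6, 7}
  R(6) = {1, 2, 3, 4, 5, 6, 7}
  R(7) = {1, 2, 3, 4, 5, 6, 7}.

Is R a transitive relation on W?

Transitive: no — 1 R 2 and 2 R 4, but not 1 R 4.

No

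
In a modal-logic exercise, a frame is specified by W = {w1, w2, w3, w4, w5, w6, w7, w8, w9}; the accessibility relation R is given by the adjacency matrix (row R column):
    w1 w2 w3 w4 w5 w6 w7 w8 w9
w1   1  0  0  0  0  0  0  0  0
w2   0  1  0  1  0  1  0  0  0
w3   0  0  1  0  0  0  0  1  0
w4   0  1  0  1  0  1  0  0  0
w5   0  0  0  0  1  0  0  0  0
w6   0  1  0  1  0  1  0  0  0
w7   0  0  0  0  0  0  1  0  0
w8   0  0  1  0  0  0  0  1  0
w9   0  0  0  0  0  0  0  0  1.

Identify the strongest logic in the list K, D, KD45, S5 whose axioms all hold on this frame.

S5

Serial (axiom D): yes — every world has a successor (e.g. w1 R w1).
Euclidean (axiom 5): yes — any two successors of a common world are R-related.
Transitive (axiom 4): yes — every two-step R-path is closed by a direct edge.
Reflexive (axiom T): yes — every world is R-related to itself.
So F validates K, D, KD45, S5. The strongest is S5.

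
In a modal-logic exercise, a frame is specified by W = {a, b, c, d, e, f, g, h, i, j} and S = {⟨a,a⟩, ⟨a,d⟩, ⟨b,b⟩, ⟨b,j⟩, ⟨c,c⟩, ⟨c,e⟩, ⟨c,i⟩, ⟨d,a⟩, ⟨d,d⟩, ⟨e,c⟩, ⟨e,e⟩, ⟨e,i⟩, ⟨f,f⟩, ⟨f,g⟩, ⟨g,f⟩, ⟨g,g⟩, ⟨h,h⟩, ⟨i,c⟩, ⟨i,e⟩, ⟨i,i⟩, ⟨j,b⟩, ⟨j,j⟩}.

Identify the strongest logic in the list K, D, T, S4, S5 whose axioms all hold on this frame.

Serial (axiom D): yes — every world has a successor (e.g. a S a).
Reflexive (axiom T): yes — every world is S-related to itself.
Transitive (axiom 4): yes — every two-step S-path is closed by a direct edge.
Euclidean (axiom 5): yes — any two successors of a common world are S-related.
So F validates K, D, T, S4, S5. The strongest is S5.

S5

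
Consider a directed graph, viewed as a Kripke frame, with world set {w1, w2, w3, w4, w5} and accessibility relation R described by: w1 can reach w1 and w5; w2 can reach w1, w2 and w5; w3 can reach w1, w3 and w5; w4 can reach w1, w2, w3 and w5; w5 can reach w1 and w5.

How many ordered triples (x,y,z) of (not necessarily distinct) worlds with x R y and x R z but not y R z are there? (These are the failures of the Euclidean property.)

Enumerating: (w2,w1,w2), (w2,w5,w2), (w3,w1,w3), (w3,w5,w3), (w4,w1,w2), (w4,w1,w3), (w4,w2,w3), (w4,w3,w2), (w4,w5,w2), (w4,w5,w3).

10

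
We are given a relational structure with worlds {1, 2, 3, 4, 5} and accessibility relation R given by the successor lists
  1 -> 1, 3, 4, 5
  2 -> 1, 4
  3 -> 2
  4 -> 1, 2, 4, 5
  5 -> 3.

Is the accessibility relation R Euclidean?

Euclidean: no — 1 R 3 and 1 R 4, but not 3 R 4.

No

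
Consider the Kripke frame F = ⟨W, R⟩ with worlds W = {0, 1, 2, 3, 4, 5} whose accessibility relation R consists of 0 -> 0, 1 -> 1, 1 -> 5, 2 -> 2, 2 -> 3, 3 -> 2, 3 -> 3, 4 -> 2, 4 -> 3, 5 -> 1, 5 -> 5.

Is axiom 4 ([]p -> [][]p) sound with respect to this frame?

Yes

By correspondence theory, 4 is valid on a frame iff R is transitive.
Transitive: yes — every two-step R-path is closed by a direct edge.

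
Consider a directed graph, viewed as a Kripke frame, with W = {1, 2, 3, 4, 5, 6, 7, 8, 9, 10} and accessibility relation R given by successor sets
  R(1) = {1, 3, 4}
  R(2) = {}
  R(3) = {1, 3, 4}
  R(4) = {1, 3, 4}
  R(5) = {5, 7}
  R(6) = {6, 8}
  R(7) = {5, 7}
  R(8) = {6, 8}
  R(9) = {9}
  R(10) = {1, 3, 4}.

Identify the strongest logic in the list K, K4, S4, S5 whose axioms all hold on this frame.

Transitive (axiom 4): yes — every two-step R-path is closed by a direct edge.
Reflexive (axiom T): no — 2 is not related to itself.
Euclidean (axiom 5): yes — any two successors of a common world are R-related.
So F validates K, K4; S4 would additionally require R to be reflexive. The strongest is K4.

K4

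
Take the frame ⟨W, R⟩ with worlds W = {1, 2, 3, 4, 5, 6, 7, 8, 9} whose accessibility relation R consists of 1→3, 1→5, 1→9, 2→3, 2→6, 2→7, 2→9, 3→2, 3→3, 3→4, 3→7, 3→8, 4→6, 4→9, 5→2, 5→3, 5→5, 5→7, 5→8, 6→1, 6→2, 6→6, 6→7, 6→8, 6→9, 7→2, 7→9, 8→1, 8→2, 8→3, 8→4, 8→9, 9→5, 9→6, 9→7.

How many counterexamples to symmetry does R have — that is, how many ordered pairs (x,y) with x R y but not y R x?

Enumerating: (1,3), (1,5), (1,9), (2,9), (3,4), (3,7), (4,6), (4,9), (5,2), (5,3), (5,7), (5,8), … and 8 more.
Total: 20.

20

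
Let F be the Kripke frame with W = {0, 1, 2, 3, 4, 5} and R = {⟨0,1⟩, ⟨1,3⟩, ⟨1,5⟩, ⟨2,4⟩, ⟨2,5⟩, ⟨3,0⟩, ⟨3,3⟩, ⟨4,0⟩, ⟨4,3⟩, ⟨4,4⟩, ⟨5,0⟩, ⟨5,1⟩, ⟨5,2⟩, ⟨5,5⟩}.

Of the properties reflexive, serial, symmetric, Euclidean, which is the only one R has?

Reflexive: no — 0 is not related to itself.
Serial: yes — every world has a successor (e.g. 0 R 1).
Symmetric: no — 0 R 1 but not 1 R 0.
Euclidean: no — 1 R 3 and 1 R 5, but not 3 R 5.
Only serial holds.

serial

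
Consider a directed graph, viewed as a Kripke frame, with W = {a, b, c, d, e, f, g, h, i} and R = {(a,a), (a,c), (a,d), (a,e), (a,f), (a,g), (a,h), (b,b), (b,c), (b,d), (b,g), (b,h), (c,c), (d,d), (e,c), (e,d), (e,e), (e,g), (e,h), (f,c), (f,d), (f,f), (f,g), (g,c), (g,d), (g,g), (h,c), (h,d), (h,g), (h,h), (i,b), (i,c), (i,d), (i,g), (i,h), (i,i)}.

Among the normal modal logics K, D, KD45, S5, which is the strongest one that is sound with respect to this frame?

Serial (axiom D): yes — every world has a successor (e.g. a R a).
Euclidean (axiom 5): no — a R c and a R d, but not c R d.
Transitive (axiom 4): yes — every two-step R-path is closed by a direct edge.
Reflexive (axiom T): yes — every world is R-related to itself.
So F validates K, D; KD45 would additionally require R to be Euclidean. The strongest is D.

D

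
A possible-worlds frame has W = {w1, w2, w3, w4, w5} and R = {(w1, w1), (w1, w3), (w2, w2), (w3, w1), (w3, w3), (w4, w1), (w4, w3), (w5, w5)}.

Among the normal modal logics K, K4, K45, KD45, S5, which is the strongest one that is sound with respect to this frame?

KD45

Transitive (axiom 4): yes — every two-step R-path is closed by a direct edge.
Euclidean (axiom 5): yes — any two successors of a common world are R-related.
Serial (axiom D): yes — every world has a successor (e.g. w1 R w1).
Reflexive (axiom T): no — w4 is not related to itself.
So F validates K, K4, K45, KD45; S5 would additionally require R to be reflexive. The strongest is KD45.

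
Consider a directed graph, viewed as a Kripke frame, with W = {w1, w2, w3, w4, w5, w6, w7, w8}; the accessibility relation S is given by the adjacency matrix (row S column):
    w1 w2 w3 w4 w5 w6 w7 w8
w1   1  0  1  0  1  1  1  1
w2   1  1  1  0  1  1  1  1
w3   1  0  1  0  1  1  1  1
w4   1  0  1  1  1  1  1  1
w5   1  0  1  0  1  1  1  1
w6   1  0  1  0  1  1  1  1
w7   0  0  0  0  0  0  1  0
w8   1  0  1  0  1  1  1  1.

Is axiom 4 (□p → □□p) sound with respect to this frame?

Yes

The schema 4 characterises exactly the transitive frames.
Transitive: yes — every two-step S-path is closed by a direct edge.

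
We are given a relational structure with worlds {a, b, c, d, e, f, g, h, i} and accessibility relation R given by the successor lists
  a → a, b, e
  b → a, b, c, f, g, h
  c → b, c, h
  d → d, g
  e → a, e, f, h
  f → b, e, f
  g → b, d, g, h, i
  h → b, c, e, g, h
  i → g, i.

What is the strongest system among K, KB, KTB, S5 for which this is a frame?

Symmetric (axiom B): yes — every pair in R has its reverse in R.
Reflexive (axiom T): yes — every world is R-related to itself.
Euclidean (axiom 5): no — a R b and a R e, but not b R e.
So F validates K, KB, KTB; S5 would additionally require R to be Euclidean. The strongest is KTB.

KTB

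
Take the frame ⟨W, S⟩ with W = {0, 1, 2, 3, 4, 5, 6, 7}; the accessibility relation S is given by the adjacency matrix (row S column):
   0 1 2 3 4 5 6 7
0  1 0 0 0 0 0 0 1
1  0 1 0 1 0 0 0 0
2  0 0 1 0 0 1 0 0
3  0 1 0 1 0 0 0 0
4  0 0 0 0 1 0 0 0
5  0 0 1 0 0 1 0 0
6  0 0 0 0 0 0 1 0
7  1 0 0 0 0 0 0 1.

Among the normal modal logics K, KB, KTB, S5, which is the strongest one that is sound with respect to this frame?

S5

Symmetric (axiom B): yes — every pair in S has its reverse in S.
Reflexive (axiom T): yes — every world is S-related to itself.
Euclidean (axiom 5): yes — any two successors of a common world are S-related.
So F validates K, KB, KTB, S5. The strongest is S5.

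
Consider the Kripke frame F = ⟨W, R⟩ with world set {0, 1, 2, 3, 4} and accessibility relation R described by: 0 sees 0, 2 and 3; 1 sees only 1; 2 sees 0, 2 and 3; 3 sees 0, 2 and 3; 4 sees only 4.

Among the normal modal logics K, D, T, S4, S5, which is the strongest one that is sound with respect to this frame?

Serial (axiom D): yes — every world has a successor (e.g. 0 R 0).
Reflexive (axiom T): yes — every world is R-related to itself.
Transitive (axiom 4): yes — every two-step R-path is closed by a direct edge.
Euclidean (axiom 5): yes — any two successors of a common world are R-related.
So F validates K, D, T, S4, S5. The strongest is S5.

S5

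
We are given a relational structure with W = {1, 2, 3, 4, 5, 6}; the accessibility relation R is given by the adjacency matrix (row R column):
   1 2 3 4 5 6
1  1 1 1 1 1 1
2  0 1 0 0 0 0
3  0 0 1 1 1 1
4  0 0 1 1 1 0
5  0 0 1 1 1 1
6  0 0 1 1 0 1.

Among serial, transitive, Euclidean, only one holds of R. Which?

serial

Serial: yes — every world has a successor (e.g. 1 R 1).
Transitive: no — 4 R 3 and 3 R 6, but not 4 R 6.
Euclidean: no — 1 R 2 and 1 R 3, but not 2 R 3.
Only serial holds.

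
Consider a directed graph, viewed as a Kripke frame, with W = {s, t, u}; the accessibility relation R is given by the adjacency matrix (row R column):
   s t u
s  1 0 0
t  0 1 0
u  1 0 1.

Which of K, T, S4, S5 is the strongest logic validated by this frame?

S4

Reflexive (axiom T): yes — every world is R-related to itself.
Transitive (axiom 4): yes — every two-step R-path is closed by a direct edge.
Euclidean (axiom 5): no — u R s and u R u, but not s R u.
So F validates K, T, S4; S5 would additionally require R to be Euclidean. The strongest is S4.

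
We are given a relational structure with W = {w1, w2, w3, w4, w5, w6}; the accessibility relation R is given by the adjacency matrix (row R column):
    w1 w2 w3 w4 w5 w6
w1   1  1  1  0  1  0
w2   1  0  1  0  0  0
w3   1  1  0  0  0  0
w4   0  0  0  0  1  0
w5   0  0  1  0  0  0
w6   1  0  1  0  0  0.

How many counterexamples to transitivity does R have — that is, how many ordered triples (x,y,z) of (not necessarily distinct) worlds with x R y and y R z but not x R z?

12

Enumerating: (w2,w1,w2), (w2,w1,w5), (w2,w3,w2), (w3,w1,w3), (w3,w1,w5), (w3,w2,w3), (w4,w5,w3), (w5,w3,w1), (w5,w3,w2), (w6,w1,w2), (w6,w1,w5), (w6,w3,w2).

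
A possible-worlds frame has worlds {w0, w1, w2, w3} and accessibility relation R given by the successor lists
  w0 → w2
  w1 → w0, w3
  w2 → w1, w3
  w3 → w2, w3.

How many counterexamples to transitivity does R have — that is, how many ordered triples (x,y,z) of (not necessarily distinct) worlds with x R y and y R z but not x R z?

7

Enumerating: (w0,w2,w1), (w0,w2,w3), (w1,w0,w2), (w1,w3,w2), (w2,w1,w0), (w2,w3,w2), (w3,w2,w1).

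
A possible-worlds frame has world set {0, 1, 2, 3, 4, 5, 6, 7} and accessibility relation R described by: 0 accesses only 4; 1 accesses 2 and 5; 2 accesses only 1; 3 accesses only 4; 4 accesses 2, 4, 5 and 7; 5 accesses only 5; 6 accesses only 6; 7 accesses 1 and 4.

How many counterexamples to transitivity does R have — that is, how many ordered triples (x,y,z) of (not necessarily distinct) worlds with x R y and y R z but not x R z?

16

Enumerating: (0,4,2), (0,4,5), (0,4,7), (1,2,1), (2,1,2), (2,1,5), (3,4,2), (3,4,5), (3,4,7), (4,2,1), (4,7,1), (7,1,2), (7,1,5), (7,4,2), (7,4,5), (7,4,7).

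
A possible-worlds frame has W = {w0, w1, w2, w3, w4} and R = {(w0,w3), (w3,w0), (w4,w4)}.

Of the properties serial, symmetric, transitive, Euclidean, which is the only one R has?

symmetric

Serial: no — w1 has no R-successor.
Symmetric: yes — every pair in R has its reverse in R.
Transitive: no — w0 R w3 and w3 R w0, but not w0 R w0.
Euclidean: no — w0 R w3 and w0 R w3, but not w3 R w3.
Only symmetric holds.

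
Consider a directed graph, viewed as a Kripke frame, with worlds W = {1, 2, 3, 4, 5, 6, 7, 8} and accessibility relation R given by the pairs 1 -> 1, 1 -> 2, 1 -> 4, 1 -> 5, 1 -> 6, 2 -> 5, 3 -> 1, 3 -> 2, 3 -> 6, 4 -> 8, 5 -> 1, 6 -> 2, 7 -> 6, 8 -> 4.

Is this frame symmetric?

No

Symmetric: no — 1 R 2 but not 2 R 1.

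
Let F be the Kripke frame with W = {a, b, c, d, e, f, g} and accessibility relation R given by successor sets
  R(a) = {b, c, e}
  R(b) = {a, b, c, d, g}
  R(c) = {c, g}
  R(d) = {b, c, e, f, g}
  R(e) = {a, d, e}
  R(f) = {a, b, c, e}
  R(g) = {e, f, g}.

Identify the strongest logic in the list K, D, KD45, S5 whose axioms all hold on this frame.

D

Serial (axiom D): yes — every world has a successor (e.g. a R b).
Euclidean (axiom 5): no — a R b and a R e, but not b R e.
Transitive (axiom 4): no — a R b and b R d, but not a R d.
Reflexive (axiom T): no — a is not related to itself.
So F validates K, D; KD45 would additionally require R to be Euclidean and transitive. The strongest is D.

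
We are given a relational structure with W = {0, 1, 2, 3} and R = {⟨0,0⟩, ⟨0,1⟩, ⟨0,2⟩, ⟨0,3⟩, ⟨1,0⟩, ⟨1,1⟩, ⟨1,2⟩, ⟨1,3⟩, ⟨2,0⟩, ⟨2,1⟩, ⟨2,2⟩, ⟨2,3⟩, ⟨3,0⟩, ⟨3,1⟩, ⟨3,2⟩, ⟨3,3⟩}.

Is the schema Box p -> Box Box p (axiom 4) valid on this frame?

By correspondence theory, 4 is valid on a frame iff R is transitive.
Transitive: yes — every two-step R-path is closed by a direct edge.

Yes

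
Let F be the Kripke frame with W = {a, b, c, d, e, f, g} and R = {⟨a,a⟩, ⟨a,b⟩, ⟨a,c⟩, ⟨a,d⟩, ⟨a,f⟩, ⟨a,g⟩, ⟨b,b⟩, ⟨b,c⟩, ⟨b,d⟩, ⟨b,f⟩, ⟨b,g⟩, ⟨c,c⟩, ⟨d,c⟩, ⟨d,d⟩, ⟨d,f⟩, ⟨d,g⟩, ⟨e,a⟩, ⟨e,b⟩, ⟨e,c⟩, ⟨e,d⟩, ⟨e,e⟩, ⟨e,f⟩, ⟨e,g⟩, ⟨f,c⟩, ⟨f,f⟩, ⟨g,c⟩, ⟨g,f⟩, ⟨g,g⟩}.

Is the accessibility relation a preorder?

Yes

Reflexive: yes — every world is R-related to itself.
Transitive: yes — every two-step R-path is closed by a direct edge.
So R is a preorder.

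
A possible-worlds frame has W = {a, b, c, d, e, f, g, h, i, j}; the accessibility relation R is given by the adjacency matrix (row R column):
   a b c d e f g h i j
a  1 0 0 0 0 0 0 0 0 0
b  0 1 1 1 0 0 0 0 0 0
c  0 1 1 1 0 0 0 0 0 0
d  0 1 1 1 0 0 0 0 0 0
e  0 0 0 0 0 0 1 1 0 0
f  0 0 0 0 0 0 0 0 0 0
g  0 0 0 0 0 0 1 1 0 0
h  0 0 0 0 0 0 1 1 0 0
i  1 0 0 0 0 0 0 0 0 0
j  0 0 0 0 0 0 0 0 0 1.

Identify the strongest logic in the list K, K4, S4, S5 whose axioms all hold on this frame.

Transitive (axiom 4): yes — every two-step R-path is closed by a direct edge.
Reflexive (axiom T): no — e is not related to itself.
Euclidean (axiom 5): yes — any two successors of a common world are R-related.
So F validates K, K4; S4 would additionally require R to be reflexive. The strongest is K4.

K4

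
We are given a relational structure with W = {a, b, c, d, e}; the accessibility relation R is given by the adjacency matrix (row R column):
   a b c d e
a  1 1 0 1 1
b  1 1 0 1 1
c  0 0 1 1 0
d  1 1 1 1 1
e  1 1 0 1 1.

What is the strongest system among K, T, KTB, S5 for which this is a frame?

KTB

Reflexive (axiom T): yes — every world is R-related to itself.
Symmetric (axiom B): yes — every pair in R has its reverse in R.
Euclidean (axiom 5): no — d R a and d R c, but not a R c.
So F validates K, T, KTB; S5 would additionally require R to be Euclidean. The strongest is KTB.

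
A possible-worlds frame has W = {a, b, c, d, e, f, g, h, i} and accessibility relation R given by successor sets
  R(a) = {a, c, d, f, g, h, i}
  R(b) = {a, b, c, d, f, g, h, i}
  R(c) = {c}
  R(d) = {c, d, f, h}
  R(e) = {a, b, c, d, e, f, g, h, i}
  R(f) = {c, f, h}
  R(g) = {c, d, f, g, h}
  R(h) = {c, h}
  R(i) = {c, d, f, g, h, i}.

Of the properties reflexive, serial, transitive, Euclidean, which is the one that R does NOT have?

Reflexive: yes — every world is R-related to itself.
Serial: yes — every world has a successor (e.g. a R a).
Transitive: yes — every two-step R-path is closed by a direct edge.
Euclidean: no — a R c and a R d, but not c R d.
Only Euclidean fails.

Euclidean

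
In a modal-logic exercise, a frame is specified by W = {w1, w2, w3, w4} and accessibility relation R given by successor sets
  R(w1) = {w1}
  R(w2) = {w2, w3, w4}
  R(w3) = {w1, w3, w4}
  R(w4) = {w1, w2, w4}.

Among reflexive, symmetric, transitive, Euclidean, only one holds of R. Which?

Reflexive: yes — every world is R-related to itself.
Symmetric: no — w2 R w3 but not w3 R w2.
Transitive: no — w2 R w3 and w3 R w1, but not w2 R w1.
Euclidean: no — w2 R w4 and w2 R w3, but not w4 R w3.
Only reflexive holds.

reflexive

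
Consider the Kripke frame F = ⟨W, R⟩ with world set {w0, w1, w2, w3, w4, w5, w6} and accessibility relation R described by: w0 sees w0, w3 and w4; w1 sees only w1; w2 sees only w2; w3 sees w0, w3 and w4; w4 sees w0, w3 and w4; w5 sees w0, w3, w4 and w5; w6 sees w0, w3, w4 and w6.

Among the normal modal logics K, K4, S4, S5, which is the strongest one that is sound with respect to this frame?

S4

Transitive (axiom 4): yes — every two-step R-path is closed by a direct edge.
Reflexive (axiom T): yes — every world is R-related to itself.
Euclidean (axiom 5): no — w5 R w0 and w5 R w5, but not w0 R w5.
So F validates K, K4, S4; S5 would additionally require R to be Euclidean. The strongest is S4.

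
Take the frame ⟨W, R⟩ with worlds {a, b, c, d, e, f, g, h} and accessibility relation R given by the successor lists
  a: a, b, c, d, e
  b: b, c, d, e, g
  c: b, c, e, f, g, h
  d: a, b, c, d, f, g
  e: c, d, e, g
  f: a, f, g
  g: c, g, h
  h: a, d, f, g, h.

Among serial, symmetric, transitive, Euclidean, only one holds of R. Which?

serial

Serial: yes — every world has a successor (e.g. a R a).
Symmetric: no — a R b but not b R a.
Transitive: no — a R b and b R g, but not a R g.
Euclidean: no — a R c and a R d, but not c R d.
Only serial holds.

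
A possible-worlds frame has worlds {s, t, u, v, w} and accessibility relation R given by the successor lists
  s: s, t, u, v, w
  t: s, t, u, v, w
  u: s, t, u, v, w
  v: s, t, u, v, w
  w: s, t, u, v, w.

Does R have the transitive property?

Yes

Transitive: yes — every two-step R-path is closed by a direct edge.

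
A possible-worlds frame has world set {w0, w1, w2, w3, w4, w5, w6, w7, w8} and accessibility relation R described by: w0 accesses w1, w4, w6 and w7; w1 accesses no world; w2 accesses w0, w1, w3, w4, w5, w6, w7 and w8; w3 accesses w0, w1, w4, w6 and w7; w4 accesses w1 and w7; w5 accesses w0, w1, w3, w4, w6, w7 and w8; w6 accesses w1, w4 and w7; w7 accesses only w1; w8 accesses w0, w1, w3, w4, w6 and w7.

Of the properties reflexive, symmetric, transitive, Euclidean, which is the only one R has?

Reflexive: no — w0 is not related to itself.
Symmetric: no — w0 R w1 but not w1 R w0.
Transitive: yes — every two-step R-path is closed by a direct edge.
Euclidean: no — w0 R w1 and w0 R w4, but not w1 R w4.
Only transitive holds.

transitive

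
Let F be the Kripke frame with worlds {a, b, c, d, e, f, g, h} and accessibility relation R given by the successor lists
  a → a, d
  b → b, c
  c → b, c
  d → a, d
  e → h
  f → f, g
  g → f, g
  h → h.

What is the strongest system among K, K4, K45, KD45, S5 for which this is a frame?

Transitive (axiom 4): yes — every two-step R-path is closed by a direct edge.
Euclidean (axiom 5): yes — any two successors of a common world are R-related.
Serial (axiom D): yes — every world has a successor (e.g. a R a).
Reflexive (axiom T): no — e is not related to itself.
So F validates K, K4, K45, KD45; S5 would additionally require R to be reflexive. The strongest is KD45.

KD45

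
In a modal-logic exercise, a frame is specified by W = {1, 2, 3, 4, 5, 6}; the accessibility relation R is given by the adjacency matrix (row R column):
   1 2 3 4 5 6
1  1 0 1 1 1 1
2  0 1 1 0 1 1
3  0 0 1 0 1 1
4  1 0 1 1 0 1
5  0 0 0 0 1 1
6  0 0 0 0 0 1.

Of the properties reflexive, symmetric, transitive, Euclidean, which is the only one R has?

reflexive

Reflexive: yes — every world is R-related to itself.
Symmetric: no — 1 R 3 but not 3 R 1.
Transitive: no — 4 R 1 and 1 R 5, but not 4 R 5.
Euclidean: no — 1 R 3 and 1 R 4, but not 3 R 4.
Only reflexive holds.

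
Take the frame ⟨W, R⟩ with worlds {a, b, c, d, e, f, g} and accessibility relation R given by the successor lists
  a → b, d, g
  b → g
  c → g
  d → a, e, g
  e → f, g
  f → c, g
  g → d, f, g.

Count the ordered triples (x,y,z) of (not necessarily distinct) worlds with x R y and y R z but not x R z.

Enumerating: (a,d,a), (a,d,e), (a,g,f), (b,g,d), (b,g,f), (c,g,d), (c,g,f), (d,a,b), (d,a,d), (d,e,f), (d,g,d), (d,g,f), … and 7 more.
Total: 19.

19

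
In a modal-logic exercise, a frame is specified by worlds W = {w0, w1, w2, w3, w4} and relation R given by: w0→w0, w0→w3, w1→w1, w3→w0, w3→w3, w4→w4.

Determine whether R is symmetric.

Yes

Symmetric: yes — every pair in R has its reverse in R.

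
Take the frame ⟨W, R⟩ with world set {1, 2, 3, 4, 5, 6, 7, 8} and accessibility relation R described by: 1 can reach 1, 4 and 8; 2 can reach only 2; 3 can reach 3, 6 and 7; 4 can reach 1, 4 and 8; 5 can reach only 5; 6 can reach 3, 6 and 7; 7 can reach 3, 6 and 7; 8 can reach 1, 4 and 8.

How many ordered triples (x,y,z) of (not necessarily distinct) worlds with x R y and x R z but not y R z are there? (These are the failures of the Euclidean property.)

R is Euclidean; there are no such tuples.

0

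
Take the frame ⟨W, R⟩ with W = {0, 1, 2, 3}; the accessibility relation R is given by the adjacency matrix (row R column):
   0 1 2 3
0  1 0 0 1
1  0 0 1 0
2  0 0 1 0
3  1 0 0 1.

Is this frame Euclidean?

Yes

Euclidean: yes — any two successors of a common world are R-related.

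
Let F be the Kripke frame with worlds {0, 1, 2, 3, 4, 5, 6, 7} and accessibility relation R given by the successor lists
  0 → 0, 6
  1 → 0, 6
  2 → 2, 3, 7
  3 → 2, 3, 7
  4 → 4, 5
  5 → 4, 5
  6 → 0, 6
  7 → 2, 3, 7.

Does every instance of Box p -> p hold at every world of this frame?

By correspondence theory, T is valid on a frame iff R is reflexive.
Reflexive: no — 1 is not related to itself.

No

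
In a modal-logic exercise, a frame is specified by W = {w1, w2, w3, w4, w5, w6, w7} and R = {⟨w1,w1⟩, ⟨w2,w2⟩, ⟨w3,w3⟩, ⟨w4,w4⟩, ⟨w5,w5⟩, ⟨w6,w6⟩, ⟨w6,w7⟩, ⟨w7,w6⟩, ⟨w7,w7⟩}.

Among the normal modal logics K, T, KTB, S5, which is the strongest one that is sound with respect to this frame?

S5

Reflexive (axiom T): yes — every world is R-related to itself.
Symmetric (axiom B): yes — every pair in R has its reverse in R.
Euclidean (axiom 5): yes — any two successors of a common world are R-related.
So F validates K, T, KTB, S5. The strongest is S5.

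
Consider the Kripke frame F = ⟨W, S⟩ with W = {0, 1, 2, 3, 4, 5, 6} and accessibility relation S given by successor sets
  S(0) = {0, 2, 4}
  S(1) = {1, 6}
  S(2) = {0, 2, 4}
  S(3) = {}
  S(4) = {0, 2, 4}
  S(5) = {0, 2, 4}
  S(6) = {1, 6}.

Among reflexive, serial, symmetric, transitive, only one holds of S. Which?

Reflexive: no — 3 is not related to itself.
Serial: no — 3 has no S-successor.
Symmetric: no — 5 S 0 but not 0 S 5.
Transitive: yes — every two-step S-path is closed by a direct edge.
Only transitive holds.

transitive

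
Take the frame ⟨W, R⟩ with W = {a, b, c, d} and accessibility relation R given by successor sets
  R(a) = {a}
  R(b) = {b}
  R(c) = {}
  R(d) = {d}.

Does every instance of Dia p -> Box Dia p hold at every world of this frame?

Axiom 5 corresponds to the accessibility relation being Euclidean.
Euclidean: yes — any two successors of a common world are R-related.

Yes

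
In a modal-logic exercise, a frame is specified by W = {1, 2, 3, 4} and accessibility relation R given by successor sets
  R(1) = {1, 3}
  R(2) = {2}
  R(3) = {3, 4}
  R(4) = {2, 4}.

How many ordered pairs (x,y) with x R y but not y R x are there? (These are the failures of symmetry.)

3

Enumerating: (1,3), (3,4), (4,2).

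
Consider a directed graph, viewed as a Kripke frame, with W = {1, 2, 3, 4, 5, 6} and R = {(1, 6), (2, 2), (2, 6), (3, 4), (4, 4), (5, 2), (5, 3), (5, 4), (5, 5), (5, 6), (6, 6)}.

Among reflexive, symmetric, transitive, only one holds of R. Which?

Reflexive: no — 1 is not related to itself.
Symmetric: no — 1 R 6 but not 6 R 1.
Transitive: yes — every two-step R-path is closed by a direct edge.
Only transitive holds.

transitive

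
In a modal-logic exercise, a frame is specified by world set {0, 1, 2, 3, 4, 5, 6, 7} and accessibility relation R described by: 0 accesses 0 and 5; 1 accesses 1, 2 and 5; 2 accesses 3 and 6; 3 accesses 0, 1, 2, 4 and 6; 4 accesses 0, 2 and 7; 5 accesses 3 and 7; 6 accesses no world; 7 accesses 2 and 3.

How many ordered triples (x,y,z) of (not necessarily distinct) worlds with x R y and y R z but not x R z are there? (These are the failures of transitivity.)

Enumerating: (0,5,3), (0,5,7), (1,2,3), (1,2,6), (1,5,3), (1,5,7), (2,3,0), (2,3,1), (2,3,2), (2,3,4), (3,0,5), (3,1,5), … and 17 more.
Total: 29.

29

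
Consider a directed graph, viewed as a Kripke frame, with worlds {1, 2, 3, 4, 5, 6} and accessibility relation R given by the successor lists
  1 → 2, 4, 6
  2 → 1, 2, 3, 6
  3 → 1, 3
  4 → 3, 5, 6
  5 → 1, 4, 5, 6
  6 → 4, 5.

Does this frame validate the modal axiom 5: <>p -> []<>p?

Axiom 5 corresponds to the accessibility relation being Euclidean.
Euclidean: no — 1 R 2 and 1 R 4, but not 2 R 4.

No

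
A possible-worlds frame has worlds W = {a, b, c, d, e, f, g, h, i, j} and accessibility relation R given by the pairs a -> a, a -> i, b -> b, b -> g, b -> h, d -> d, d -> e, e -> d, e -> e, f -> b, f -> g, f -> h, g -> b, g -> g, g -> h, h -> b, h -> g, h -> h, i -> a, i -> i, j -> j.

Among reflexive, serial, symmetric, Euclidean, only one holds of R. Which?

Reflexive: no — c is not related to itself.
Serial: no — c has no R-successor.
Symmetric: no — f R b but not b R f.
Euclidean: yes — any two successors of a common world are R-related.
Only Euclidean holds.

Euclidean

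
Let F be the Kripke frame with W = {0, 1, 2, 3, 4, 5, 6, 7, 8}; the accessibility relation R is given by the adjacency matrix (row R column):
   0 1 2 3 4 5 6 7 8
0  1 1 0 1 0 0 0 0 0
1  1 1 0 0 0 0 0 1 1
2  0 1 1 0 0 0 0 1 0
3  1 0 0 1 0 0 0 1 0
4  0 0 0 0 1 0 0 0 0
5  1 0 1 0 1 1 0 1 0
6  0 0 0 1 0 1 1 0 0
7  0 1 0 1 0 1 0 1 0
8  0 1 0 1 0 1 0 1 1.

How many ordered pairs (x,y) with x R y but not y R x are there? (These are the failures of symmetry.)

Enumerating: (2,1), (2,7), (5,0), (5,2), (5,4), (6,3), (6,5), (8,3), (8,5), (8,7).

10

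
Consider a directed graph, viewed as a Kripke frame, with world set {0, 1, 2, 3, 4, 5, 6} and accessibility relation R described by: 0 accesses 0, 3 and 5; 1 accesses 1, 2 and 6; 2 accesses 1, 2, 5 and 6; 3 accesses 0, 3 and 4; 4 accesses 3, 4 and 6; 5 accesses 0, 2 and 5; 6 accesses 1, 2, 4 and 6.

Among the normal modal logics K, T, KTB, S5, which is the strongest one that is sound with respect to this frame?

KTB

Reflexive (axiom T): yes — every world is R-related to itself.
Symmetric (axiom B): yes — every pair in R has its reverse in R.
Euclidean (axiom 5): no — 0 R 3 and 0 R 5, but not 3 R 5.
So F validates K, T, KTB; S5 would additionally require R to be Euclidean. The strongest is KTB.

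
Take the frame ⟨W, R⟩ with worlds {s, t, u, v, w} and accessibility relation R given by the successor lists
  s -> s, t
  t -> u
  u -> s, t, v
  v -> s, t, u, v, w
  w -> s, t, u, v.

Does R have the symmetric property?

No

Symmetric: no — s R t but not t R s.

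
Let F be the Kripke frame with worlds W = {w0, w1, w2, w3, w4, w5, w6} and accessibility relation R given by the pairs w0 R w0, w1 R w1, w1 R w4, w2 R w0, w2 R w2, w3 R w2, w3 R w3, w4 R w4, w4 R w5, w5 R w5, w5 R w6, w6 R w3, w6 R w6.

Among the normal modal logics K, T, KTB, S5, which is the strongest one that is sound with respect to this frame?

T

Reflexive (axiom T): yes — every world is R-related to itself.
Symmetric (axiom B): no — w1 R w4 but not w4 R w1.
Euclidean (axiom 5): no — w1 R w4 and w1 R w1, but not w4 R w1.
So F validates K, T; KTB would additionally require R to be symmetric. The strongest is T.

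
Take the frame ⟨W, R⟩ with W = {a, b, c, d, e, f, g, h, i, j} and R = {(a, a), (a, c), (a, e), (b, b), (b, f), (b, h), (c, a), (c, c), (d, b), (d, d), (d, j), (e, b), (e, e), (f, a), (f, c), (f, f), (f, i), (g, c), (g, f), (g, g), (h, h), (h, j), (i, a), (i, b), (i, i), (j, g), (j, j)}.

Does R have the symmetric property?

No

Symmetric: no — a R e but not e R a.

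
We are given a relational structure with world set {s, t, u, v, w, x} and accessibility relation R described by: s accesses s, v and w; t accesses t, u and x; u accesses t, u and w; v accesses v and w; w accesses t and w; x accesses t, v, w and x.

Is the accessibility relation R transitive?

Transitive: no — s R w and w R t, but not s R t.

No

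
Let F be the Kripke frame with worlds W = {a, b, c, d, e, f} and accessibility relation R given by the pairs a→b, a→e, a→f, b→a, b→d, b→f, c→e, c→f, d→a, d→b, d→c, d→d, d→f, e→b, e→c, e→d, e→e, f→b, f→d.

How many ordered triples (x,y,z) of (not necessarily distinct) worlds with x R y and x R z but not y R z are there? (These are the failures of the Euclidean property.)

Enumerating: (a,b,b), (a,b,e), (a,e,f), (a,f,e), (a,f,f), (b,a,a), (b,a,d), (b,f,a), (b,f,f), (c,e,f), (c,f,e), (c,f,f), … and 20 more.
Total: 32.

32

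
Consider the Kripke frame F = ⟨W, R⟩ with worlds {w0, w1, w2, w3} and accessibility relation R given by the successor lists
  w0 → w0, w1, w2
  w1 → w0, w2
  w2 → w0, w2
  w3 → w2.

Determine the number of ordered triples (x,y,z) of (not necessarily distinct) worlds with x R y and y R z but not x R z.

Enumerating: (w1,w0,w1), (w2,w0,w1), (w3,w2,w0).

3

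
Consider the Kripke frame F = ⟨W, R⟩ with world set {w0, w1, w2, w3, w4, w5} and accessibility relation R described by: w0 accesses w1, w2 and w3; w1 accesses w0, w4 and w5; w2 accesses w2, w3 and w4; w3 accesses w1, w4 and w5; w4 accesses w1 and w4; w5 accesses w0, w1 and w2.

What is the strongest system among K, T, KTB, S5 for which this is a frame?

Reflexive (axiom T): no — w0 is not related to itself.
Symmetric (axiom B): no — w0 R w2 but not w2 R w0.
Euclidean (axiom 5): no — w0 R w1 and w0 R w2, but not w1 R w2.
So F validates K; T would additionally require R to be reflexive. The strongest is K.

K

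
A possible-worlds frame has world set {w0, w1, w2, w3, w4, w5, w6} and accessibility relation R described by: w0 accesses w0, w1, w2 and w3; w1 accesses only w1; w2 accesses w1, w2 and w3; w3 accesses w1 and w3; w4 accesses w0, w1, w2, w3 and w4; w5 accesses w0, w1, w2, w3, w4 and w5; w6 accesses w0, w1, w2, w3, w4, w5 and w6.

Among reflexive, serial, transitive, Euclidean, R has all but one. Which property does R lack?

Reflexive: yes — every world is R-related to itself.
Serial: yes — every world has a successor (e.g. w0 R w0).
Transitive: yes — every two-step R-path is closed by a direct edge.
Euclidean: no — w0 R w1 and w0 R w2, but not w1 R w2.
Only Euclidean fails.

Euclidean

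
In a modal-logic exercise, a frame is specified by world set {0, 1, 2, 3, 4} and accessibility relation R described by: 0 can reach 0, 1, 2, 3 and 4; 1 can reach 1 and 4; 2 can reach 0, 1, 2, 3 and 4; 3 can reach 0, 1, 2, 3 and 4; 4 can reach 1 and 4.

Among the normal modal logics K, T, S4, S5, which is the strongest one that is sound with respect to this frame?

S4

Reflexive (axiom T): yes — every world is R-related to itself.
Transitive (axiom 4): yes — every two-step R-path is closed by a direct edge.
Euclidean (axiom 5): no — 0 R 1 and 0 R 2, but not 1 R 2.
So F validates K, T, S4; S5 would additionally require R to be Euclidean. The strongest is S4.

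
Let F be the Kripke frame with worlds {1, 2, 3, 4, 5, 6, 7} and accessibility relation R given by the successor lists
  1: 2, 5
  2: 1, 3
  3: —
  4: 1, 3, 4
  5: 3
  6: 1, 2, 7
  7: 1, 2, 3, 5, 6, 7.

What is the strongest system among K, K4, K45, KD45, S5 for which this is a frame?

K

Transitive (axiom 4): no — 1 R 2 and 2 R 3, but not 1 R 3.
Euclidean (axiom 5): no — 1 R 2 and 1 R 5, but not 2 R 5.
Serial (axiom D): no — 3 has no R-successor.
Reflexive (axiom T): no — 1 is not related to itself.
So F validates K; K4 would additionally require R to be transitive. The strongest is K.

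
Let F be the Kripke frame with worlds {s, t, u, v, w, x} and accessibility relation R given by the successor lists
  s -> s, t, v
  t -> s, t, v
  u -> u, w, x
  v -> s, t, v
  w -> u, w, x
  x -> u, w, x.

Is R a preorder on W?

Yes

Reflexive: yes — every world is R-related to itself.
Transitive: yes — every two-step R-path is closed by a direct edge.
So R is a preorder.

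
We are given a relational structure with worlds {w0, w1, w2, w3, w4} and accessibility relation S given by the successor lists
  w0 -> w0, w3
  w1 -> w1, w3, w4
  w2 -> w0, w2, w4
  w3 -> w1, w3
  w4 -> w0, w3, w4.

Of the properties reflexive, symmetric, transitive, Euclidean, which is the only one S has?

reflexive

Reflexive: yes — every world is S-related to itself.
Symmetric: no — w0 S w3 but not w3 S w0.
Transitive: no — w0 S w3 and w3 S w1, but not w0 S w1.
Euclidean: no — w1 S w3 and w1 S w4, but not w3 S w4.
Only reflexive holds.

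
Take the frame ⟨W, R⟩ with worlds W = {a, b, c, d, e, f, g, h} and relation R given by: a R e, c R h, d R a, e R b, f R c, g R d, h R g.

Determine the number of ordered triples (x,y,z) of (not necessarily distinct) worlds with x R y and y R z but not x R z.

Enumerating: (a,e,b), (c,h,g), (d,a,e), (f,c,h), (g,d,a), (h,g,d).

6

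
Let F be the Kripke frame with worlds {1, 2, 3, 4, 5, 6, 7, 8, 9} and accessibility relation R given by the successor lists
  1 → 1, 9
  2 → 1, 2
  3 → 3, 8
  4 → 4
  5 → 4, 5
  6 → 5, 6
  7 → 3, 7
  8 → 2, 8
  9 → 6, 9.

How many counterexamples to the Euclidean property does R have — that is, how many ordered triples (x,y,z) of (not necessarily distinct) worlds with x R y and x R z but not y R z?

Enumerating: (1,9,1), (2,1,2), (3,8,3), (5,4,5), (6,5,6), (7,3,7), (8,2,8), (9,6,9).

8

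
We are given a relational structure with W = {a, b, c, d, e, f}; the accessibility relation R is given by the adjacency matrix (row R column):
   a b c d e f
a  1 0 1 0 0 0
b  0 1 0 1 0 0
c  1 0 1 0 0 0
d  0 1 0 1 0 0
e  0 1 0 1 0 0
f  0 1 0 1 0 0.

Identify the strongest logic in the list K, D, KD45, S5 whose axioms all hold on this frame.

KD45

Serial (axiom D): yes — every world has a successor (e.g. a R a).
Euclidean (axiom 5): yes — any two successors of a common world are R-related.
Transitive (axiom 4): yes — every two-step R-path is closed by a direct edge.
Reflexive (axiom T): no — e is not related to itself.
So F validates K, D, KD45; S5 would additionally require R to be reflexive. The strongest is KD45.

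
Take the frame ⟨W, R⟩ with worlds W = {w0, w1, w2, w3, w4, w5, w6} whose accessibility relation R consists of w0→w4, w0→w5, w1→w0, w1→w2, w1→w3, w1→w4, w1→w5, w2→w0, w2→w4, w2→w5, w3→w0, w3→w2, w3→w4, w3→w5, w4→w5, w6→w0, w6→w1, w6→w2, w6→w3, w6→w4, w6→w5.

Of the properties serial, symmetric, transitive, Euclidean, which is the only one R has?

Serial: no — w5 has no R-successor.
Symmetric: no — w0 R w4 but not w4 R w0.
Transitive: yes — every two-step R-path is closed by a direct edge.
Euclidean: no — w0 R w5 and w0 R w4, but not w5 R w4.
Only transitive holds.

transitive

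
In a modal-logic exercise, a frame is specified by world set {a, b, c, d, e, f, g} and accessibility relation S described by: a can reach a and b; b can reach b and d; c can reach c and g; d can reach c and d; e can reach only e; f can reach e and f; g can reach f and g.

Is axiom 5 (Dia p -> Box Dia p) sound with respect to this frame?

By correspondence theory, 5 is valid on a frame iff S is Euclidean.
Euclidean: no — a S b and a S a, but not b S a.

No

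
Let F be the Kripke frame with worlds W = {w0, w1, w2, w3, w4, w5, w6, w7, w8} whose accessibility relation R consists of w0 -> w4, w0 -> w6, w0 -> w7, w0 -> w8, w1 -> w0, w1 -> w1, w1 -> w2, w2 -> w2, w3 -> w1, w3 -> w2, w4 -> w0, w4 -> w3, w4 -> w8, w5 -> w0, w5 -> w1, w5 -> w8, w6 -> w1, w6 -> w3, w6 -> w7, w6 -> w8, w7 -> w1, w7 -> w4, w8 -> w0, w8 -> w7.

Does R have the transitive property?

No

Transitive: no — w0 R w4 and w4 R w3, but not w0 R w3.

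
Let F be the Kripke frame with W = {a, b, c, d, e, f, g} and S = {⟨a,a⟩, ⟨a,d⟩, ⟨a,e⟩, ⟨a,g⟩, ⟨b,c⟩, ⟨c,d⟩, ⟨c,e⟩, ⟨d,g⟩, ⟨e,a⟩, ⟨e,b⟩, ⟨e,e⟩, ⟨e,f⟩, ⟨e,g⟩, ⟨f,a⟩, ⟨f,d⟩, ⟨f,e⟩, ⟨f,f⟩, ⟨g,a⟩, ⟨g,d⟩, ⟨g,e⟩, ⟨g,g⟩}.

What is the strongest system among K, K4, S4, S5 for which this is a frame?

K

Transitive (axiom 4): no — a S e and e S b, but not a S b.
Reflexive (axiom T): no — b is not related to itself.
Euclidean (axiom 5): no — a S d and a S e, but not d S e.
So F validates K; K4 would additionally require S to be transitive. The strongest is K.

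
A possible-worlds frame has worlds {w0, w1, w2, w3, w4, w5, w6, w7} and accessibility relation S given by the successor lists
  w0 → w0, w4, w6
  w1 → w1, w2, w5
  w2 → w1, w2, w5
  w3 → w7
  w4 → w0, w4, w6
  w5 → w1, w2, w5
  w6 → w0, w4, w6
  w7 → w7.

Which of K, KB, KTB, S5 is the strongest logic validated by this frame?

K

Symmetric (axiom B): no — w3 S w7 but not w7 S w3.
Reflexive (axiom T): no — w3 is not related to itself.
Euclidean (axiom 5): yes — any two successors of a common world are S-related.
So F validates K; KB would additionally require S to be symmetric. The strongest is K.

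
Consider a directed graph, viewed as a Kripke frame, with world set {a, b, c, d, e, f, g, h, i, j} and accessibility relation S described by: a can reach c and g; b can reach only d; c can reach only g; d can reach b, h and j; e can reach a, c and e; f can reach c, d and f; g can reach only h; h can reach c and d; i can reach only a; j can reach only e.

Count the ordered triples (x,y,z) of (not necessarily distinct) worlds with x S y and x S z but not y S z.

31

Enumerating: (a,c,c), (a,g,c), (a,g,g), (b,d,d), (c,g,g), (d,b,b), (d,b,h), (d,b,j), (d,h,b), (d,h,h), (d,h,j), (d,j,b), … and 19 more.
Total: 31.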